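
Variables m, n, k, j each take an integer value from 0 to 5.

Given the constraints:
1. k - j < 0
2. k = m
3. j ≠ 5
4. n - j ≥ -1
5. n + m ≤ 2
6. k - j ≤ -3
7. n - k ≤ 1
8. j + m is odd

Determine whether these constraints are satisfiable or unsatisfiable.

Unsatisfiable

Constraints 4, 6, and 7 give j − k ≥ 3, k − n ≥ -1, n − j ≥ -1.
Adding all 3 inequalities: the left sides telescope to 0, and the right sides sum to 3 + (-1) + (-1) = 1. So 0 ≥ 1, which is false.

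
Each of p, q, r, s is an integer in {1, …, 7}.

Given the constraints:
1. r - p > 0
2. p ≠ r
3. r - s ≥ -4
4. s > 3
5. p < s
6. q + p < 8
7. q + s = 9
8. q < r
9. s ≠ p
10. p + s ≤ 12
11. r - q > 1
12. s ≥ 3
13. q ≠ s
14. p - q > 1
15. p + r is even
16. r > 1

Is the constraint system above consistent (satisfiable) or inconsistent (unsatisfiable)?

Satisfiable

Try p = 4, q = 2, r = 6, s = 7.
Check constraint 1: r - p = 2; constraint 3: r - s = -1. The remaining constraints are straightforward to verify.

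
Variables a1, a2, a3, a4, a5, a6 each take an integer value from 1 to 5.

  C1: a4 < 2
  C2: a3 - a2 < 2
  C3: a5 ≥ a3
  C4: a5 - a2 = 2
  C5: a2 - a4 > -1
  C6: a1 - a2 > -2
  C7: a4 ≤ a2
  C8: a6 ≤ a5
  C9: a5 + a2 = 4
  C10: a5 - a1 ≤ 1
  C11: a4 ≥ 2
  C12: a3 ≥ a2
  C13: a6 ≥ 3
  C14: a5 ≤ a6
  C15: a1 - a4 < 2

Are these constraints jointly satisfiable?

From constraints 8 and 13: a5 ≥ a6 ≥ 3. From constraints 7 and 11: a2 ≥ a4 ≥ 2. Hence a5 + a2 ≥ 5. But constraint 9 requires a5 + a2 = 4, and 4 < 5. Contradiction.

Unsatisfiable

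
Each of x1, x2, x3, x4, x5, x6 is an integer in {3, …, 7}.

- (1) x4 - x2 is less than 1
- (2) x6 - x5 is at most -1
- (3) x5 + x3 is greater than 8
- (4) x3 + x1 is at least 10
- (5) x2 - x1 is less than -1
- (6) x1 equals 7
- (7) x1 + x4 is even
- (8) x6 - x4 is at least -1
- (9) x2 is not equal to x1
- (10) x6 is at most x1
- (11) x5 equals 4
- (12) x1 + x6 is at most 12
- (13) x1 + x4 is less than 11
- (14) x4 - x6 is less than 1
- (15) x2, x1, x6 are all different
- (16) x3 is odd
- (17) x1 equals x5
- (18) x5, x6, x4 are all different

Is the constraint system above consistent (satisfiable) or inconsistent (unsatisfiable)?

Unsatisfiable

Constraint 6 fixes x1 = 7 and constraint 11 fixes x5 = 4, but constraint 17 requires x1 = x5. Since 7 ≠ 4, contradiction.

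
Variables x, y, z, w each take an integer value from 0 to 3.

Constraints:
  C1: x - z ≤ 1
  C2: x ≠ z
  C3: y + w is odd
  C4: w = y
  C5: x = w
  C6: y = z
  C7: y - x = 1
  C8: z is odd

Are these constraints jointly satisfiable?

From constraints 4, 5, and 6, x = w = y = z, so x = z. But constraint 2 says x ≠ z. Contradiction.

Unsatisfiable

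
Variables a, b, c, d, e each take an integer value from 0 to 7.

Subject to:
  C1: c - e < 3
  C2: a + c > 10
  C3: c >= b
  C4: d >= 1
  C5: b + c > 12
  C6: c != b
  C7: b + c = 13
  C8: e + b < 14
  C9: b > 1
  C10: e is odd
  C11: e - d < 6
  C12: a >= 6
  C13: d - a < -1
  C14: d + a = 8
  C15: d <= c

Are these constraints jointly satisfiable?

Satisfiable

The assignment a = 6, b = 6, c = 7, d = 2, e = 5 works:
  constraint 1 holds since c - e = 2.
  constraint 2 holds since a + c = 13.
  constraint 5 holds since b + c = 13.
The rest check out directly.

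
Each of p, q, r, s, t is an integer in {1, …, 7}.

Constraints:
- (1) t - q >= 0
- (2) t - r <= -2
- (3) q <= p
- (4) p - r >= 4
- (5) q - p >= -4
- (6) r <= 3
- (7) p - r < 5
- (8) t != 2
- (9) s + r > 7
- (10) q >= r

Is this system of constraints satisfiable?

Constraints 1, 2, 4, and 5 give p − r ≥ 4, r − t ≥ 2, t − q ≥ 0, q − p ≥ -4.
Adding all 4 inequalities: the left sides telescope to 0, and the right sides sum to 4 + 2 + 0 + (-4) = 2. So 0 ≥ 2, which is false.

Unsatisfiable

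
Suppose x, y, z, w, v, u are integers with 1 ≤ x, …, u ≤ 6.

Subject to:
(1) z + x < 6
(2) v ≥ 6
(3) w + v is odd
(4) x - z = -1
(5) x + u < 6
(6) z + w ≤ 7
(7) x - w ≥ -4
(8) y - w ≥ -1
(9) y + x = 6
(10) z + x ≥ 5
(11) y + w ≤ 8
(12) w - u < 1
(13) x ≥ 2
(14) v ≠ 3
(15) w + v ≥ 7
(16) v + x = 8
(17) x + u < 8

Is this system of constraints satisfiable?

One satisfying assignment is x = 2, y = 4, z = 3, w = 3, v = 6, u = 3.
For the less obvious constraints — constraint 1: z + x = 5; constraint 4: x - z = -1 — and the others hold by inspection.

Satisfiable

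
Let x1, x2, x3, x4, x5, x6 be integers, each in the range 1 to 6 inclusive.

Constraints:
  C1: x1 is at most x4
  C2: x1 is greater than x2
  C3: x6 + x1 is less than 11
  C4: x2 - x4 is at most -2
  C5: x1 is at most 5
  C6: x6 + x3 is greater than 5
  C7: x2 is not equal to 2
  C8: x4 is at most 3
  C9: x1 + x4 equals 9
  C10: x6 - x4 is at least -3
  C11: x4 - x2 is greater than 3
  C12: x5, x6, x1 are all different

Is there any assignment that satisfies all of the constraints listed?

Unsatisfiable

From constraint 5: x1 ≤ 5. From constraint 8: x4 ≤ 3. Hence x1 + x4 ≤ 8. But constraint 9 requires x1 + x4 = 9, and 9 > 8. Contradiction.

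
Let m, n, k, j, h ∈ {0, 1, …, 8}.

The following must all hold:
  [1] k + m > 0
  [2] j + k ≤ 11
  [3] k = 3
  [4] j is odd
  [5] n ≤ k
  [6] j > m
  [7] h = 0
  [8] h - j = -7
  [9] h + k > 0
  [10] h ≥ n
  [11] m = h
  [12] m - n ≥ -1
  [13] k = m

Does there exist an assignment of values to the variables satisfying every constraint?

Constraint 3 fixes k = 3 and constraint 7 fixes h = 0. Constraints 11 and 13 give k = m = h, so k = h. But 3 ≠ 0 — contradiction.

Unsatisfiable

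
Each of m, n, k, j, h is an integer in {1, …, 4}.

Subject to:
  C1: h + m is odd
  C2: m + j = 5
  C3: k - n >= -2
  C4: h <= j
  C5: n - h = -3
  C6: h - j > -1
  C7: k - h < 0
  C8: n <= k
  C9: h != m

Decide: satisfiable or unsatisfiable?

Satisfiable

One satisfying assignment is m = 1, n = 1, k = 1, j = 4, h = 4.
For the less obvious constraints — constraint 2: m + j = 5; constraint 3: k - n = 0; constraint 5: n - h = -3 — and the others hold by inspection.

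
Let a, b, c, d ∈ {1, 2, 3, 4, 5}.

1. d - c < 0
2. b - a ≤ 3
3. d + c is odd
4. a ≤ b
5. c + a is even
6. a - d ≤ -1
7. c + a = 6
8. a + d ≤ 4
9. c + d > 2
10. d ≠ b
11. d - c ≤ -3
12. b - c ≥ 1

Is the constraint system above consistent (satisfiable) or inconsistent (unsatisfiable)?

Constraints 2, 6, 11, and 12 give a − b ≥ -3, b − c ≥ 1, c − d ≥ 3, d − a ≥ 1.
Adding all 4 inequalities: the left sides telescope to 0, and the right sides sum to (-3) + 1 + 3 + 1 = 2. So 0 ≥ 2, which is false.

Unsatisfiable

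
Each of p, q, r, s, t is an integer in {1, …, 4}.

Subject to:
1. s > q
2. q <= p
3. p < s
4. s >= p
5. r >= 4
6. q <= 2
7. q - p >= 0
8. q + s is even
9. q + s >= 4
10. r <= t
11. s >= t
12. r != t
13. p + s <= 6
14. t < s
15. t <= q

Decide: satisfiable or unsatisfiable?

From constraints 5 and 10: t ≥ r and r ≥ 4, so t ≥ 4. From constraints 6 and 15: t ≤ q and q ≤ 2, so t ≤ 2. But 2 < 4, so no value of t works.

Unsatisfiable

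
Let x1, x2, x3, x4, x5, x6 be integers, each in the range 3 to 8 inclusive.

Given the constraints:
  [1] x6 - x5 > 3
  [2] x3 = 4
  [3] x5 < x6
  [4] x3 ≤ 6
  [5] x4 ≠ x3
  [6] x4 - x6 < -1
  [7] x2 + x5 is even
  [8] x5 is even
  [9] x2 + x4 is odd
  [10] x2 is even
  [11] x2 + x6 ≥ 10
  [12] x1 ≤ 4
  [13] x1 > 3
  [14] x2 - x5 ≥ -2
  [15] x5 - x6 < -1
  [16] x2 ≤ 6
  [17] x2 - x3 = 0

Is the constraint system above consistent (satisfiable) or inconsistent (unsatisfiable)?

One satisfying assignment is x1 = 4, x2 = 4, x3 = 4, x4 = 5, x5 = 4, x6 = 8.
For the less obvious constraints — constraint 1: x6 - x5 = 4; constraint 6: x4 - x6 = -3 — and the others hold by inspection.

Satisfiable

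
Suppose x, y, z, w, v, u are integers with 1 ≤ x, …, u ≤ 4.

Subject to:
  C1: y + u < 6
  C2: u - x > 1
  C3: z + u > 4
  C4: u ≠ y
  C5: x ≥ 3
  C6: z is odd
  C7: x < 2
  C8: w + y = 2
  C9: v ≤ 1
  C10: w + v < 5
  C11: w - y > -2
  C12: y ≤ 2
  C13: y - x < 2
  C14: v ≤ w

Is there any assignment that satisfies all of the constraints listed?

From constraint 5: x ≥ 3. From constraint 7: x ≤ 1. But 1 < 3, so no value of x works.

Unsatisfiable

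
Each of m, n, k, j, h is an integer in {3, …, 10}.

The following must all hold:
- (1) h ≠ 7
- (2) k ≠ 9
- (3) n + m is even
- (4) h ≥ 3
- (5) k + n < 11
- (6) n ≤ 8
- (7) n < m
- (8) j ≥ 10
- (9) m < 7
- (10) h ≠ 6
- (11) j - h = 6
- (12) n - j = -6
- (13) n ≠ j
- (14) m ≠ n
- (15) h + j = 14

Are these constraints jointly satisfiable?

Setting (m, n, k, j, h) = (6, 4, 4, 10, 4) satisfies everything: constraint 5: k + n = 8; constraint 11: j - h = 6; constraint 12: n - j = -6, and the others follow.

Satisfiable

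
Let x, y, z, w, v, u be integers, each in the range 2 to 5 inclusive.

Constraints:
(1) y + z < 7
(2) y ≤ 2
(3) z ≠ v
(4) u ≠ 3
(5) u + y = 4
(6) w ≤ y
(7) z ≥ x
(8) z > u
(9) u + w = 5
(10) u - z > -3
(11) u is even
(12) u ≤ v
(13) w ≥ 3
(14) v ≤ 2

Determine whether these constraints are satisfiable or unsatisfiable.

From constraints 12 and 14: u ≤ v ≤ 2. From constraints 2 and 6: w ≤ y ≤ 2. Hence u + w ≤ 4. But constraint 9 requires u + w = 5, and 5 > 4. Contradiction.

Unsatisfiable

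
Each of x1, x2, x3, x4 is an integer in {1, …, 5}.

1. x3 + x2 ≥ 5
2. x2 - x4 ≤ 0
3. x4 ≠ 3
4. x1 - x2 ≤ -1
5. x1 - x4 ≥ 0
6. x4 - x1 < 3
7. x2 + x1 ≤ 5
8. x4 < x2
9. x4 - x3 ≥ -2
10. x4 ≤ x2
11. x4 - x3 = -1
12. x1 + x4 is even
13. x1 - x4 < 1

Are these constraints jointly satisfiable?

Unsatisfiable

Constraints 2, 4, and 5 give x4 − x2 ≥ 0, x2 − x1 ≥ 1, x1 − x4 ≥ 0.
Adding all 3 inequalities: the left sides telescope to 0, and the right sides sum to 0 + 1 + 0 = 1. So 0 ≥ 1, which is false.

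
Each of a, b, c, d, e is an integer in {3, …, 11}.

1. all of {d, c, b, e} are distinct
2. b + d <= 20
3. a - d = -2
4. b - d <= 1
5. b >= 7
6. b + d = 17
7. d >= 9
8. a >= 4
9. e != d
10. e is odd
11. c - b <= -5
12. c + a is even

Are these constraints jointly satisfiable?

Satisfiable

The assignment a = 7, b = 8, c = 3, d = 9, e = 5 works:
  constraint 2 holds since b + d = 17.
  constraint 3 holds since a - d = -2.
The rest check out directly.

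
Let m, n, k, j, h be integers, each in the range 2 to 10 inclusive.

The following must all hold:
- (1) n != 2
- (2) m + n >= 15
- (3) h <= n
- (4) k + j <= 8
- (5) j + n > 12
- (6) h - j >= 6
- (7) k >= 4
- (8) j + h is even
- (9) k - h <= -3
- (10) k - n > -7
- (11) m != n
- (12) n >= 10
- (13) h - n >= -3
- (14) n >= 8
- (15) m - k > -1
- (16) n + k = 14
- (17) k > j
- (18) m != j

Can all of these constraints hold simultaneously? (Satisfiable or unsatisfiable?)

Satisfiable

The assignment m = 5, n = 10, k = 4, j = 3, h = 9 works:
  constraint 2 holds since m + n = 15.
  constraint 4 holds since k + j = 7.
The rest check out directly.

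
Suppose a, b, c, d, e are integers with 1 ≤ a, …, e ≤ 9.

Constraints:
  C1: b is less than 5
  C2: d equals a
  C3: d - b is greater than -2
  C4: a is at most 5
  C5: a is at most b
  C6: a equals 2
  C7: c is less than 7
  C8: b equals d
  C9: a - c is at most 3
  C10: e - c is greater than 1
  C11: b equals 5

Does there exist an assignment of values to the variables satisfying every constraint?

Unsatisfiable

Constraint 11 fixes b = 5 and constraint 6 fixes a = 2. Constraints 2 and 8 give b = d = a, so b = a. But 5 ≠ 2 — contradiction.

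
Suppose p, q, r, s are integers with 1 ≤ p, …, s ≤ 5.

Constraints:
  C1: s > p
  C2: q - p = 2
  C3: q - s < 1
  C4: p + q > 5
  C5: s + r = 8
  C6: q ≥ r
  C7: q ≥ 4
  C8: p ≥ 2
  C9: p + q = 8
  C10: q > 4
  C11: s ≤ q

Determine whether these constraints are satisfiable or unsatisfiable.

Satisfiable

The assignment p = 3, q = 5, r = 3, s = 5 works:
  constraint 2 holds since q - p = 2.
  constraint 3 holds since q - s = 0.
The rest check out directly.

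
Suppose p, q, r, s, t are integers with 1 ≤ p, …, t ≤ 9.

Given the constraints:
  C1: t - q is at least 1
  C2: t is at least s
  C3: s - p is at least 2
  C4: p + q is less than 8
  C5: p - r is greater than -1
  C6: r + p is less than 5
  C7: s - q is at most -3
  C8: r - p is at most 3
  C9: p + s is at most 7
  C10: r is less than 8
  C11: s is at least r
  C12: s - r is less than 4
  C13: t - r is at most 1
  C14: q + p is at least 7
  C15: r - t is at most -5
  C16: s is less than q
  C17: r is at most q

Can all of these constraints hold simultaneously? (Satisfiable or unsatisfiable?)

Constraints 1, 3, 7, 8, and 13 give p − r ≥ -3, r − t ≥ -1, t − q ≥ 1, q − s ≥ 3, s − p ≥ 2.
Adding all 5 inequalities: the left sides telescope to 0, and the right sides sum to (-3) + (-1) + 1 + 3 + 2 = 2. So 0 ≥ 2, which is false.

Unsatisfiable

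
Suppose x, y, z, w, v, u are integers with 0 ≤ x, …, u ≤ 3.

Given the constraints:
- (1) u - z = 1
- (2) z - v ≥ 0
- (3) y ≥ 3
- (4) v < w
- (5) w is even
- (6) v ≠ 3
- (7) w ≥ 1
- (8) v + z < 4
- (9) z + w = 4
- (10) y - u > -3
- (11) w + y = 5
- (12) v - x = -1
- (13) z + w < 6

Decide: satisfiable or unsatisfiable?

Satisfiable

Take x = 1, y = 3, z = 2, w = 2, v = 0, u = 3. Then constraint 1: u - z = 1; constraint 2: z - v = 2, and every other listed constraint is also met.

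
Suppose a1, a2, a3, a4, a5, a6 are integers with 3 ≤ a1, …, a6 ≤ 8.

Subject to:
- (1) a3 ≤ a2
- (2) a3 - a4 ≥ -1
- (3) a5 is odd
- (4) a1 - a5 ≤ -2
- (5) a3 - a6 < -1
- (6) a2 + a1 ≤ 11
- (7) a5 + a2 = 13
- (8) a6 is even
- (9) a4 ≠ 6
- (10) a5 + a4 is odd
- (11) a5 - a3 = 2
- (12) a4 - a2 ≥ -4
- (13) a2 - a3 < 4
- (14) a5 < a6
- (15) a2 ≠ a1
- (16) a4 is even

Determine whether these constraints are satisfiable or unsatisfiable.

The assignment a1 = 4, a2 = 6, a3 = 5, a4 = 4, a5 = 7, a6 = 8 works:
  constraint 2 holds since a3 - a4 = 1.
  constraint 4 holds since a1 - a5 = -3.
  constraint 5 holds since a3 - a6 = -3.
The rest check out directly.

Satisfiable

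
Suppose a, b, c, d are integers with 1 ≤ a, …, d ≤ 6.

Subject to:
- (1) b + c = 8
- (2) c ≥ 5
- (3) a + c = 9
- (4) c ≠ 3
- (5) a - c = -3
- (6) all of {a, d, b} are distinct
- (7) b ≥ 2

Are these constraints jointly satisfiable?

Satisfiable

Setting (a, b, c, d) = (3, 2, 6, 1) satisfies everything: constraint 1: b + c = 8; constraint 3: a + c = 9, and the others follow.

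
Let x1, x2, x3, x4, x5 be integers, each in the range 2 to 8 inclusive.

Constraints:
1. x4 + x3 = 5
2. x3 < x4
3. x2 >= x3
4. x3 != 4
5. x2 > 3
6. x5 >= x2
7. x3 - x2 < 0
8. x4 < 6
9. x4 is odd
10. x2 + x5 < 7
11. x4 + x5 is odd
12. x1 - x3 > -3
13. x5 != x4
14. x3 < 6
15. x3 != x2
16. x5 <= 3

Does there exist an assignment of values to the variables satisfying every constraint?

Unsatisfiable

From constraint 5: x2 ≥ 4. From constraints 6 and 16: x2 ≤ x5 and x5 ≤ 3, so x2 ≤ 3. But 3 < 4, so no value of x2 works.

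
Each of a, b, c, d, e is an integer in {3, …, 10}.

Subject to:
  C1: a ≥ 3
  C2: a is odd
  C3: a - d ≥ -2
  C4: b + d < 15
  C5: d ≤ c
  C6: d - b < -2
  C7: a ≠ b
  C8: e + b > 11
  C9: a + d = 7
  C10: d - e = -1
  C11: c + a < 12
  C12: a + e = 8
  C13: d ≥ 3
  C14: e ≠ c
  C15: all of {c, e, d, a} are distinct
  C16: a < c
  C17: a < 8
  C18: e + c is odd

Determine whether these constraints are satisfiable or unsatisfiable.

Satisfiable

Setting (a, b, c, d, e) = (3, 8, 6, 4, 5) satisfies everything: constraint 3: a - d = -1; constraint 4: b + d = 12, and the others follow.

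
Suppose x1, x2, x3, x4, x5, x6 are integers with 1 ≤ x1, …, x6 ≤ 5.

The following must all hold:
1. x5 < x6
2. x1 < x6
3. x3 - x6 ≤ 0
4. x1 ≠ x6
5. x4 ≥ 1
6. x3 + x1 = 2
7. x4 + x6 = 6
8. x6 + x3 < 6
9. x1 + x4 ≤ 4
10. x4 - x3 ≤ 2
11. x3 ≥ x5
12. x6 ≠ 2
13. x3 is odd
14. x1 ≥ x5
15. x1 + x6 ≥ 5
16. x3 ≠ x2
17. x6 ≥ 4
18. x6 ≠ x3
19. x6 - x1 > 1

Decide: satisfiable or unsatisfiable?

Try x1 = 1, x2 = 4, x3 = 1, x4 = 2, x5 = 1, x6 = 4.
Check constraint 3: x3 - x6 = -3; constraint 6: x3 + x1 = 2. The remaining constraints are straightforward to verify.

Satisfiable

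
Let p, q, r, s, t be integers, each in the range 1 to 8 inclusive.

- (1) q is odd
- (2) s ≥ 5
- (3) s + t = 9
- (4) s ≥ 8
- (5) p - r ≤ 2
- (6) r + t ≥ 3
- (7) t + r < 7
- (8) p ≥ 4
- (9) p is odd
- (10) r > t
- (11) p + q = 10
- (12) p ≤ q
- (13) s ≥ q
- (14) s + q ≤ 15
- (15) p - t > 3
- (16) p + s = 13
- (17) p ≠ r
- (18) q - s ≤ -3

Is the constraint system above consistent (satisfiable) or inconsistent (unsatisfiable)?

The assignment p = 5, q = 5, r = 3, s = 8, t = 1 works:
  constraint 3 holds since s + t = 9.
  constraint 5 holds since p - r = 2.
  constraint 6 holds since r + t = 4.
The rest check out directly.

Satisfiable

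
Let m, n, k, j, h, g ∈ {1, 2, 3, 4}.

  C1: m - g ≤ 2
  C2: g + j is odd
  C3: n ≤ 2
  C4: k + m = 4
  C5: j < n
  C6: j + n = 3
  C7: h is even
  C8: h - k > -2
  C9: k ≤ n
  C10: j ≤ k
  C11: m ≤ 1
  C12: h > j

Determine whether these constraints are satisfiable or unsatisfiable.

From constraints 3 and 9: k ≤ n ≤ 2. From constraint 11: m ≤ 1. Hence k + m ≤ 3. But constraint 4 requires k + m = 4, and 4 > 3. Contradiction.

Unsatisfiable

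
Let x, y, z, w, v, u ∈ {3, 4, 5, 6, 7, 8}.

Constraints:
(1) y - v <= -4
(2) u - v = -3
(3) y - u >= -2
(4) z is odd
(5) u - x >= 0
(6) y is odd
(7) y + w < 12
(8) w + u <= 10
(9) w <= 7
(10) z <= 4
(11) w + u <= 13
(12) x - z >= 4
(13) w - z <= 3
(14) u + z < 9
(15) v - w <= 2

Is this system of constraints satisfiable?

Unsatisfiable

Constraints 1, 3, 5, 12, 13, and 15 give u − x ≥ 0, x − z ≥ 4, z − w ≥ -3, w − v ≥ -2, v − y ≥ 4, y − u ≥ -2.
Adding all 6 inequalities: the left sides telescope to 0, and the right sides sum to 0 + 4 + (-3) + (-2) + 4 + (-2) = 1. So 0 ≥ 1, which is false.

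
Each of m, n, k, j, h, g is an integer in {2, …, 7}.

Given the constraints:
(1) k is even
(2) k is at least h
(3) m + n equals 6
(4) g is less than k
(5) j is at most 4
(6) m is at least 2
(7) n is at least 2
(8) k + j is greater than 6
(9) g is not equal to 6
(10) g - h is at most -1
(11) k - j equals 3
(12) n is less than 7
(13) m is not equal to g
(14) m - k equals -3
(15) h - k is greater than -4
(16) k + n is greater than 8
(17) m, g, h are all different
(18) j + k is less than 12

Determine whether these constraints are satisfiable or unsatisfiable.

The assignment m = 3, n = 3, k = 6, j = 3, h = 5, g = 2 works:
  constraint 3 holds since m + n = 6.
  constraint 8 holds since k + j = 9.
The rest check out directly.

Satisfiable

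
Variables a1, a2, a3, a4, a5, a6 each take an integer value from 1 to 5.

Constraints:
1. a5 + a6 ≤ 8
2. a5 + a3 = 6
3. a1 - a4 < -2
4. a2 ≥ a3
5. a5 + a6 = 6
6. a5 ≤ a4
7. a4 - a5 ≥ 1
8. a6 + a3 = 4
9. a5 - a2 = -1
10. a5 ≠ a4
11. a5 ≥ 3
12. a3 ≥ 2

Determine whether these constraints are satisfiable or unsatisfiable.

Try a1 = 1, a2 = 5, a3 = 2, a4 = 5, a5 = 4, a6 = 2.
Check constraint 1: a5 + a6 = 6; constraint 2: a5 + a3 = 6; constraint 3: a1 - a4 = -4. The remaining constraints are straightforward to verify.

Satisfiable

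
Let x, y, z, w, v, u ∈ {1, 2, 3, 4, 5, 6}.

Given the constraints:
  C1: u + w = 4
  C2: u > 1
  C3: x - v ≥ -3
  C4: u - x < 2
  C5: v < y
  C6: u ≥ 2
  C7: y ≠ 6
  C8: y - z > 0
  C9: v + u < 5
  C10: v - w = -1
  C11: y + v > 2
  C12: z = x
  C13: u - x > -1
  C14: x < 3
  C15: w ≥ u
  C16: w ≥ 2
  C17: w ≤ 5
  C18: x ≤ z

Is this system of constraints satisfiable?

The assignment x = 1, y = 2, z = 1, w = 2, v = 1, u = 2 works:
  constraint 1 holds since u + w = 4.
  constraint 3 holds since x - v = 0.
The rest check out directly.

Satisfiable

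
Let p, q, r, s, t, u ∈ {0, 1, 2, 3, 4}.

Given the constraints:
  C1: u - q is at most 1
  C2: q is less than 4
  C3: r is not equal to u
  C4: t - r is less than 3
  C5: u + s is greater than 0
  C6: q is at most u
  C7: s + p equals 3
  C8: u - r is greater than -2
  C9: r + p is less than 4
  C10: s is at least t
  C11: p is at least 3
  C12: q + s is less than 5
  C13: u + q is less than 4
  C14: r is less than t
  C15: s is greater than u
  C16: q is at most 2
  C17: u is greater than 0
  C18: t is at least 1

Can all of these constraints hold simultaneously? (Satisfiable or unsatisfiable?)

Unsatisfiable

From constraints 10 and 18: s ≥ t ≥ 1. From constraint 11: p ≥ 3. Hence s + p ≥ 4. But constraint 7 requires s + p = 3, and 3 < 4. Contradiction.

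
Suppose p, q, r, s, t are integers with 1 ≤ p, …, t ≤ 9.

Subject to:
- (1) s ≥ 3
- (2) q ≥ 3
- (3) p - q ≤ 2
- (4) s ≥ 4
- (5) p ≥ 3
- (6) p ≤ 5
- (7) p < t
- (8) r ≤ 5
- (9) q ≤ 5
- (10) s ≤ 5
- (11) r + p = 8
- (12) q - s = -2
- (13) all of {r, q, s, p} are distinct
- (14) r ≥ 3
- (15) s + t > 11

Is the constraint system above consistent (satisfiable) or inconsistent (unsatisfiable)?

Unsatisfiable

Constraints 1, 2, 5, 6, 8, 9, 10, and 14 confine each of r, q, s, p to the 3 values {3, …, 5}.
Constraint 13 requires all 4 of them to be distinct, but only 3 values are available — impossible by the pigeonhole principle.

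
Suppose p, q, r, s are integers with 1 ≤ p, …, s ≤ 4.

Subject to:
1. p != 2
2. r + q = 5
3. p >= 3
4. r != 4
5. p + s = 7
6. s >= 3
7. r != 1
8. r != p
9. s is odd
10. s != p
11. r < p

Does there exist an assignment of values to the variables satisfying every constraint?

Setting (p, q, r, s) = (4, 2, 3, 3) satisfies everything: constraint 2: r + q = 5; constraint 5: p + s = 7; constraint 9: s = 3 is odd, and the others follow.

Satisfiable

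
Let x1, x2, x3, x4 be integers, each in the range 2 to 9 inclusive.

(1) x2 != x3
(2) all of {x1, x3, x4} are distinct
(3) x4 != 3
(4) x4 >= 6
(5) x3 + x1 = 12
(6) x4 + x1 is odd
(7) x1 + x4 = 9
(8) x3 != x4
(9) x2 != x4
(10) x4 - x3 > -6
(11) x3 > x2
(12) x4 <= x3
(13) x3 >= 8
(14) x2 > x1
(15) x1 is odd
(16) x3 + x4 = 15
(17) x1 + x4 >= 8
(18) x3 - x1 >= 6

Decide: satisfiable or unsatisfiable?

Take x1 = 3, x2 = 5, x3 = 9, x4 = 6. Then constraint 5: x3 + x1 = 12; constraint 7: x1 + x4 = 9, and every other listed constraint is also met.

Satisfiable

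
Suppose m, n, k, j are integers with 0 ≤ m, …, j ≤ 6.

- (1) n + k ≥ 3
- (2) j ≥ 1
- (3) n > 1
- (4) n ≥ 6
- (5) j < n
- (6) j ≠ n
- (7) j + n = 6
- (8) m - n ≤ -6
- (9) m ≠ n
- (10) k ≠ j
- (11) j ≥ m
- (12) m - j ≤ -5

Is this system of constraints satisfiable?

From constraint 2: j ≥ 1. From constraint 4: n ≥ 6. Hence j + n ≥ 7. But constraint 7 requires j + n = 6, and 6 < 7. Contradiction.

Unsatisfiable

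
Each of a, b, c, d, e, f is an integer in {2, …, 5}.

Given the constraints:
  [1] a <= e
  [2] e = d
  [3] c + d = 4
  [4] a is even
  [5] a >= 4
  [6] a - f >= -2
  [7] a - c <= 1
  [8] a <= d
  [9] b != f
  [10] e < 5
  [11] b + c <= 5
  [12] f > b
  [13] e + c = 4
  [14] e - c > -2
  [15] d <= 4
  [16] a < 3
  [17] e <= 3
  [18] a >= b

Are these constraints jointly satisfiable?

From constraint 5: a ≥ 4. From constraints 1 and 17: a ≤ e and e ≤ 3, so a ≤ 3. But 3 < 4, so no value of a works.

Unsatisfiable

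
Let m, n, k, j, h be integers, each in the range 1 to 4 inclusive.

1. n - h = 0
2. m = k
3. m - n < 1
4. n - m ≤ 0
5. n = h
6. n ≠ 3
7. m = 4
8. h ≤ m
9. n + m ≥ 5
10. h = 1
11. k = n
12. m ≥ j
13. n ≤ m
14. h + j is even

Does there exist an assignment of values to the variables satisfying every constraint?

Constraint 7 fixes m = 4 and constraint 10 fixes h = 1. Constraints 2, 5, and 11 give m = k = n = h, so m = h. But 4 ≠ 1 — contradiction.

Unsatisfiable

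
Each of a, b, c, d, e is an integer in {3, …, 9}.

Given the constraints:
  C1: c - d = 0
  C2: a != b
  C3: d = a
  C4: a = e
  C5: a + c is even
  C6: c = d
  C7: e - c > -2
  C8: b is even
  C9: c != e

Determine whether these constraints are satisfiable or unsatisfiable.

From constraints 3, 4, and 6, c = d = a = e, so c = e. But constraint 9 says c ≠ e. Contradiction.

Unsatisfiable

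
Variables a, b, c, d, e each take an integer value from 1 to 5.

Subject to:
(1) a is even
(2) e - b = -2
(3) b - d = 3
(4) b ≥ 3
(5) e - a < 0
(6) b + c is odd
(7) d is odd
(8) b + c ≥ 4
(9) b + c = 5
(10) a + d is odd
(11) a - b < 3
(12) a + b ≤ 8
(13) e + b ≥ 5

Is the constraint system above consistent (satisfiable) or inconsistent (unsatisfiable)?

Satisfiable

Setting (a, b, c, d, e) = (4, 4, 1, 1, 2) satisfies everything: constraint 2: e - b = -2; constraint 3: b - d = 3, and the others follow.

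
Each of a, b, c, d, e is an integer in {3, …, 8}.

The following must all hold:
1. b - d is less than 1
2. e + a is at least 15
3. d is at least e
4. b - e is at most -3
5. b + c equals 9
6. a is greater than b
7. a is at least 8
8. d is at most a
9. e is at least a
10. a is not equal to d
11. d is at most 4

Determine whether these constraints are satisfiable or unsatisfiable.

From constraints 7 and 9: e ≥ a and a ≥ 8, so e ≥ 8. From constraints 3 and 11: e ≤ d and d ≤ 4, so e ≤ 4. But 4 < 8, so no value of e works.

Unsatisfiable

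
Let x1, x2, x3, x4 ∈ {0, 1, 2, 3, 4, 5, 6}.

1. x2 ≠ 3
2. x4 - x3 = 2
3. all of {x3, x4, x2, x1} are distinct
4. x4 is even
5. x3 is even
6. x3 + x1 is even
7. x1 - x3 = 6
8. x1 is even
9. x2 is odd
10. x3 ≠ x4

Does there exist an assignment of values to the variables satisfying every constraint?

One satisfying assignment is x1 = 6, x2 = 1, x3 = 0, x4 = 2.
For the less obvious constraints — constraint 2: x4 - x3 = 2; constraint 7: x1 - x3 = 6 — and the others hold by inspection.

Satisfiable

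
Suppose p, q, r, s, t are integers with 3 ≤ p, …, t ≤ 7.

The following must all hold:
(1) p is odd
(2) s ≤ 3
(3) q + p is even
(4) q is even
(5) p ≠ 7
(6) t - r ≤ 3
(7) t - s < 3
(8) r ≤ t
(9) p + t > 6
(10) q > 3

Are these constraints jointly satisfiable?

Unsatisfiable

Constraint 4 makes q even and constraint 1 makes p odd, so q + p must be odd. Constraint 3 says q + p is even — contradiction.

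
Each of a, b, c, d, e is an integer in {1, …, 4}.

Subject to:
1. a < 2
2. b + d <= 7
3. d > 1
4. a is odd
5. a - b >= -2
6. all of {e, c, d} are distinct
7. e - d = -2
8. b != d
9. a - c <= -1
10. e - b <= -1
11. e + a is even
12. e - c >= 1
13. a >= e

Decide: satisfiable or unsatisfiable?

Unsatisfiable

Constraints 5, 9, 10, and 12 give c − a ≥ 1, a − b ≥ -2, b − e ≥ 1, e − c ≥ 1.
Adding all 4 inequalities: the left sides telescope to 0, and the right sides sum to 1 + (-2) + 1 + 1 = 1. So 0 ≥ 1, which is false.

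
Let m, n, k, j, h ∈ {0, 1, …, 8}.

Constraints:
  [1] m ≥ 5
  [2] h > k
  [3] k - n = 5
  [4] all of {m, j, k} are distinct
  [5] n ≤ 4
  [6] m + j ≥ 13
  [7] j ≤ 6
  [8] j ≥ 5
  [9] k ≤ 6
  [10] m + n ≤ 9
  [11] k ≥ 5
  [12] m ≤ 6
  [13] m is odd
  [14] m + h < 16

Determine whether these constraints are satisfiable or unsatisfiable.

Unsatisfiable

Constraints 1, 7, 8, 9, 11, and 12 confine each of m, j, k to the 2 values {5, 6}.
Constraint 4 requires all 3 of them to be distinct, but only 2 values are available — impossible by the pigeonhole principle.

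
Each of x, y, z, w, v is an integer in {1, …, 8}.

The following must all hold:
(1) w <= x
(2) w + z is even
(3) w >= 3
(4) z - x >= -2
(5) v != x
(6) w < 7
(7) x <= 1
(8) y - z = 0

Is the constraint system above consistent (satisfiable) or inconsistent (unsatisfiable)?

Unsatisfiable

From constraints 1 and 3: x ≥ w and w ≥ 3, so x ≥ 3. From constraint 7: x ≤ 1. But 1 < 3, so no value of x works.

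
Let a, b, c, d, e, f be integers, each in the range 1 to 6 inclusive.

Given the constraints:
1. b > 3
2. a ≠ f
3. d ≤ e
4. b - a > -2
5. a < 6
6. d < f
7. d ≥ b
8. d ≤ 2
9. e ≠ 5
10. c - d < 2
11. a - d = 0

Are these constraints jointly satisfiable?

From constraint 1: b ≥ 4. From constraints 7 and 8: b ≤ d and d ≤ 2, so b ≤ 2. But 2 < 4, so no value of b works.

Unsatisfiable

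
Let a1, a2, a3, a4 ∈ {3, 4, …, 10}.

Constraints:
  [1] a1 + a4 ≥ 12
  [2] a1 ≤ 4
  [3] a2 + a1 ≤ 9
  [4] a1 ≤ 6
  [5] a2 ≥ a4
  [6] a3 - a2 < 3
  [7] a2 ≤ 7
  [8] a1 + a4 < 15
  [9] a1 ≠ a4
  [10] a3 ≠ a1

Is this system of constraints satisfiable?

From constraint 2: a1 ≤ 4. From constraints 5 and 7: a4 ≤ a2 ≤ 7. Hence a1 + a4 ≤ 11. But constraint 1 requires a1 + a4 ≥ 12, and 12 > 11. Contradiction.

Unsatisfiable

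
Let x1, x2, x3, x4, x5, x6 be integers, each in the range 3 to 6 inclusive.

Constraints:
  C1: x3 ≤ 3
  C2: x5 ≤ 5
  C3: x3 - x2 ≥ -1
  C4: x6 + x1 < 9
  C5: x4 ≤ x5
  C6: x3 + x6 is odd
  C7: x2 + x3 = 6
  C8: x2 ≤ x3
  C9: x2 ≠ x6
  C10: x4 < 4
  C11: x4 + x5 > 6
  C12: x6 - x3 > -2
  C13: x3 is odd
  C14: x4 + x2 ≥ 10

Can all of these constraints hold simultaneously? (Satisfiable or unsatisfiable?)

Unsatisfiable

From constraints 2 and 5: x4 ≤ x5 ≤ 5. From constraints 1 and 8: x2 ≤ x3 ≤ 3. Hence x4 + x2 ≤ 8. But constraint 14 requires x4 + x2 ≥ 10, and 10 > 8. Contradiction.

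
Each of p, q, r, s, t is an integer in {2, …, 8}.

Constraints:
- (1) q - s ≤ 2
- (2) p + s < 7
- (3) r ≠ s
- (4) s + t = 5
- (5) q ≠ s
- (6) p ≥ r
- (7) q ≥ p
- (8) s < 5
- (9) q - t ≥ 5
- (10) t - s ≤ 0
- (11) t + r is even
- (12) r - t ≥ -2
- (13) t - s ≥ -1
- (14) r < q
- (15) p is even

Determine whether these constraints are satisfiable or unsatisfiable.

Unsatisfiable

Constraints 1, 9, and 13 give s − q ≥ -2, q − t ≥ 5, t − s ≥ -1.
Adding all 3 inequalities: the left sides telescope to 0, and the right sides sum to (-2) + 5 + (-1) = 2. So 0 ≥ 2, which is false.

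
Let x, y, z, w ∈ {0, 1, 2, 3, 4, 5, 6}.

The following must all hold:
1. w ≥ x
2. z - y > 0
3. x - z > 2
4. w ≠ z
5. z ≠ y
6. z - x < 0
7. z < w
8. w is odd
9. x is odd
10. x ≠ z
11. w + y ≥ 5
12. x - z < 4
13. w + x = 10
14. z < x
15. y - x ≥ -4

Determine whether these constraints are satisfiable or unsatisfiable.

The assignment x = 5, y = 1, z = 2, w = 5 works:
  constraint 2 holds since z - y = 1.
  constraint 3 holds since x - z = 3.
The rest check out directly.

Satisfiable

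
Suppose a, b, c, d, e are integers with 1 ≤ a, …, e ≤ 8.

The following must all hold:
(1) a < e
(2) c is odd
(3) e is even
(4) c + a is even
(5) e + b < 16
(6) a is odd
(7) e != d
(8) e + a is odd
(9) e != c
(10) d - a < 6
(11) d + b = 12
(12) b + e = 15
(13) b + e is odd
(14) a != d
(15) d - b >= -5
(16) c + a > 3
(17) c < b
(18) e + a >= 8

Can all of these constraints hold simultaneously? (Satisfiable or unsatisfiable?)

Try a = 1, b = 7, c = 5, d = 5, e = 8.
Check constraint 5: e + b = 15; constraint 10: d - a = 4. The remaining constraints are straightforward to verify.

Satisfiable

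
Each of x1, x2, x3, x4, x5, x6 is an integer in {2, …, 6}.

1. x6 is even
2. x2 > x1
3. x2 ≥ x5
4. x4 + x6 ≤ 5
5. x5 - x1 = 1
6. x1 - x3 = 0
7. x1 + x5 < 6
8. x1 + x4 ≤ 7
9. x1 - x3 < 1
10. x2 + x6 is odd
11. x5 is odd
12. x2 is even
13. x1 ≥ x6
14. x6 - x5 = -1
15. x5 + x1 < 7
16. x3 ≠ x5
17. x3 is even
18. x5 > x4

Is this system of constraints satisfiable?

Constraint 12 makes x2 even and constraint 1 makes x6 even, so x2 + x6 must be even. Constraint 10 says x2 + x6 is odd — contradiction.

Unsatisfiable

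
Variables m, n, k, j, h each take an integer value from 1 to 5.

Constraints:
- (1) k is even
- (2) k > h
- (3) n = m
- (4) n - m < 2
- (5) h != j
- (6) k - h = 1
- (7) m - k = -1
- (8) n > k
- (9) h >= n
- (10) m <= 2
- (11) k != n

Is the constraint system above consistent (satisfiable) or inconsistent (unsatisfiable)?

Constraints 2, 8, and 9 give k < n, n ≤ h, h < k. Chaining: k < n ≤ h < k, which forces k < k — impossible.

Unsatisfiable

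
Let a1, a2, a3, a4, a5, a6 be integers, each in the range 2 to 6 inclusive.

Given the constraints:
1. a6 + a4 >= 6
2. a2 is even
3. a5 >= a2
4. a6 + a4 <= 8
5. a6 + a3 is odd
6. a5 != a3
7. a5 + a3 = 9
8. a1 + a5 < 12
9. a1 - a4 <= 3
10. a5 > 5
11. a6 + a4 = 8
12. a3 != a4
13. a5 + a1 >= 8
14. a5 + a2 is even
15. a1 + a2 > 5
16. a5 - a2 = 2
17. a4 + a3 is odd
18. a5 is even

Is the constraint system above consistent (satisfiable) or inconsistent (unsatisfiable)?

The assignment a1 = 4, a2 = 4, a3 = 3, a4 = 2, a5 = 6, a6 = 6 works:
  constraint 1 holds since a6 + a4 = 8.
  constraint 4 holds since a6 + a4 = 8.
The rest check out directly.

Satisfiable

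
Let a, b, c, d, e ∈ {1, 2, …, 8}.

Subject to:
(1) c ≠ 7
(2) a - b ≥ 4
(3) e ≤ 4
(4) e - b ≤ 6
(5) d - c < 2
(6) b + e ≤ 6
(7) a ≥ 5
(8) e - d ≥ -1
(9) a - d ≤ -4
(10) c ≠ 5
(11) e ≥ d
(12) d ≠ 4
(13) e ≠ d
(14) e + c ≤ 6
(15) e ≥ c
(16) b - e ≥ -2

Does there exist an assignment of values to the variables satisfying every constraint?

Constraints 2, 4, 8, and 9 give b − e ≥ -6, e − d ≥ -1, d − a ≥ 4, a − b ≥ 4.
Adding all 4 inequalities: the left sides telescope to 0, and the right sides sum to (-6) + (-1) + 4 + 4 = 1. So 0 ≥ 1, which is false.

Unsatisfiable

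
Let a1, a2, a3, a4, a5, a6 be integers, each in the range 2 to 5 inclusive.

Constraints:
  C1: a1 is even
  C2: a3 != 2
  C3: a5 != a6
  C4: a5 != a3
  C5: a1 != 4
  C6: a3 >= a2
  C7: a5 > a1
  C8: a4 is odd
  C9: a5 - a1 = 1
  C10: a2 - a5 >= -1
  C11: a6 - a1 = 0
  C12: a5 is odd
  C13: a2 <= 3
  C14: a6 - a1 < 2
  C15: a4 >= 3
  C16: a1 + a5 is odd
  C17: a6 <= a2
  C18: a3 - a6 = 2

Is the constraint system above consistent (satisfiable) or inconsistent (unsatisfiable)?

Setting (a1, a2, a3, a4, a5, a6) = (2, 2, 4, 5, 3, 2) satisfies everything: constraint 9: a5 - a1 = 1; constraint 10: a2 - a5 = -1; constraint 11: a6 - a1 = 0, and the others follow.

Satisfiable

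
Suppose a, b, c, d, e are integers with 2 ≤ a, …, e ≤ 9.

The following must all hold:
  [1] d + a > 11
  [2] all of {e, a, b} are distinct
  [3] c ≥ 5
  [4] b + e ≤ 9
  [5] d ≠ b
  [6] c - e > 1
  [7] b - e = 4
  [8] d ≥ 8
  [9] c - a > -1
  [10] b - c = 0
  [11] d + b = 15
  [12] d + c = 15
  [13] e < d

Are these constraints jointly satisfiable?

The assignment a = 4, b = 6, c = 6, d = 9, e = 2 works:
  constraint 1 holds since d + a = 13.
  constraint 4 holds since b + e = 8.
The rest check out directly.

Satisfiable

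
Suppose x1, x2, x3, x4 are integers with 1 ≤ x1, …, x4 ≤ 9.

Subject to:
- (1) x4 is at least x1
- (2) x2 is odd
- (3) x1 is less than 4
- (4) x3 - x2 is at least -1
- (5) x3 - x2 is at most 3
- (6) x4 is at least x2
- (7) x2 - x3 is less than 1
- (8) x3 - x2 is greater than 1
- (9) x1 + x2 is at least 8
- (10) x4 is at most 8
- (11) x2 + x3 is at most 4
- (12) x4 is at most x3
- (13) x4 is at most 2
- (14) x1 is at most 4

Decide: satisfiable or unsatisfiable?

From constraint 14: x1 ≤ 4. From constraints 6 and 13: x2 ≤ x4 ≤ 2. Hence x1 + x2 ≤ 6. But constraint 9 requires x1 + x2 ≥ 8, and 8 > 6. Contradiction.

Unsatisfiable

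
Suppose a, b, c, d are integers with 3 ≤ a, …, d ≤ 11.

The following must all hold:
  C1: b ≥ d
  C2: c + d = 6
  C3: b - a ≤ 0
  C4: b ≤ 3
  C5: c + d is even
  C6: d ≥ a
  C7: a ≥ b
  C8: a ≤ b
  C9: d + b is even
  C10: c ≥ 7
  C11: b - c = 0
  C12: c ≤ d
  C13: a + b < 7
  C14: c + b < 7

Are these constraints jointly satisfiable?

Unsatisfiable

From constraints 10 and 12: d ≥ c and c ≥ 7, so d ≥ 7. From constraints 1 and 4: d ≤ b and b ≤ 3, so d ≤ 3. But 3 < 7, so no value of d works.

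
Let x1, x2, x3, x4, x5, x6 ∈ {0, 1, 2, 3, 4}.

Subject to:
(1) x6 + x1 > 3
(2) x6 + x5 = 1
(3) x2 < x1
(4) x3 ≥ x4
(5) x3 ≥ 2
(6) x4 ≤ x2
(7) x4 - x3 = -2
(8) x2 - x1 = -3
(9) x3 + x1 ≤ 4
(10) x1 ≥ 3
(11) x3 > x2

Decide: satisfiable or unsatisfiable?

Unsatisfiable

From constraint 5: x3 ≥ 2. From constraint 10: x1 ≥ 3. Hence x3 + x1 ≥ 5. But constraint 9 requires x3 + x1 ≤ 4, and 4 < 5. Contradiction.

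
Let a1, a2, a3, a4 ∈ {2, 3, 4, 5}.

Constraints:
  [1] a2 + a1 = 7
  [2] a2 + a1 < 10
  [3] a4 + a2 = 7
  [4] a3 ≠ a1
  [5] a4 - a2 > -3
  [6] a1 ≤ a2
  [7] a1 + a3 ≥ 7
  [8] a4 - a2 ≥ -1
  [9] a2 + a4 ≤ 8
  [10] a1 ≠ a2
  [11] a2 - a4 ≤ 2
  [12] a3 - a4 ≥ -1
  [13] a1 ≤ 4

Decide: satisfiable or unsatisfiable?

Try a1 = 3, a2 = 4, a3 = 5, a4 = 3.
Check constraint 1: a2 + a1 = 7; constraint 2: a2 + a1 = 7. The remaining constraints are straightforward to verify.

Satisfiable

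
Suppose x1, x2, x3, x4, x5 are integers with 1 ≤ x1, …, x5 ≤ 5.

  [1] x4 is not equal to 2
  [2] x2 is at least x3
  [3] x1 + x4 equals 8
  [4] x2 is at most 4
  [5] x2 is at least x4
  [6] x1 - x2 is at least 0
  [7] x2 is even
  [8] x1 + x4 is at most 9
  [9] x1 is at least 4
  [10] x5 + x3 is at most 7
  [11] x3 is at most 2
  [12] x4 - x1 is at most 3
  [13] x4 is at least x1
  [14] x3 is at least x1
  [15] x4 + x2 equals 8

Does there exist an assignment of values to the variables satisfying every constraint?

Unsatisfiable

From constraints 11 and 14: x1 ≤ x3 ≤ 2. From constraints 4 and 5: x4 ≤ x2 ≤ 4. Hence x1 + x4 ≤ 6. But constraint 3 requires x1 + x4 = 8, and 8 > 6. Contradiction.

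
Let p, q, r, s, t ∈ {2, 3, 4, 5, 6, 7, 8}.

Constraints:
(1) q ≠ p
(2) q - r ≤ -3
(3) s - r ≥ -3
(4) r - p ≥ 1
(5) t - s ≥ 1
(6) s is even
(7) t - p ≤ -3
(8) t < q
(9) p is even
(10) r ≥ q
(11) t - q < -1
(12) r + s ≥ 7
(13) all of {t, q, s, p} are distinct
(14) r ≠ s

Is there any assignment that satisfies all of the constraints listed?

Constraints 3, 4, 5, and 7 give r − p ≥ 1, p − t ≥ 3, t − s ≥ 1, s − r ≥ -3.
Adding all 4 inequalities: the left sides telescope to 0, and the right sides sum to 1 + 3 + 1 + (-3) = 2. So 0 ≥ 2, which is false.

Unsatisfiable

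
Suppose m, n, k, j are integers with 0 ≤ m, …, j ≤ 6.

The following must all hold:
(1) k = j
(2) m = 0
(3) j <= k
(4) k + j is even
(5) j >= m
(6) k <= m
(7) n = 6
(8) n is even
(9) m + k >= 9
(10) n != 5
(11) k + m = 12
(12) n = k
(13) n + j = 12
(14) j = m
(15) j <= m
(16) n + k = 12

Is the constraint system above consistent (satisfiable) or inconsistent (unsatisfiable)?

Unsatisfiable

Constraint 7 fixes n = 6 and constraint 2 fixes m = 0. Constraints 1, 12, and 14 give n = k = j = m, so n = m. But 6 ≠ 0 — contradiction.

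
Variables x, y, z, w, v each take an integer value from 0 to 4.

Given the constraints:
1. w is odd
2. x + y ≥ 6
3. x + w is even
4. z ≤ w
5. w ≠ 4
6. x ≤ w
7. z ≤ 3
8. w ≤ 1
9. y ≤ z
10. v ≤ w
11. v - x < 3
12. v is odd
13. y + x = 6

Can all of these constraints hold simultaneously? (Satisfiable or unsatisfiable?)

Unsatisfiable

From constraints 6 and 8: x ≤ w ≤ 1. From constraints 7 and 9: y ≤ z ≤ 3. Hence x + y ≤ 4. But constraint 2 requires x + y ≥ 6, and 6 > 4. Contradiction.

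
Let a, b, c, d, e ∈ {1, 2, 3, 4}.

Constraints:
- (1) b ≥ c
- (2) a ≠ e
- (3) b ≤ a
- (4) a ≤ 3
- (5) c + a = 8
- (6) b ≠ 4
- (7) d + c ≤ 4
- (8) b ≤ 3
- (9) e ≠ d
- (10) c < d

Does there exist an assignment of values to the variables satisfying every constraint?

Unsatisfiable

From constraints 1 and 8: c ≤ b ≤ 3. From constraint 4: a ≤ 3. Hence c + a ≤ 6. But constraint 5 requires c + a = 8, and 8 > 6. Contradiction.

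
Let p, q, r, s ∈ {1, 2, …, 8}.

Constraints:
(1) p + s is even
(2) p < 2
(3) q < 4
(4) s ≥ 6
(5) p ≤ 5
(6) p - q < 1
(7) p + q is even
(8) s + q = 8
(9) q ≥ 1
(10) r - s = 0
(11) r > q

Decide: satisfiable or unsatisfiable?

Take p = 1, q = 1, r = 7, s = 7. Then constraint 6: p - q = 0; constraint 8: s + q = 8; constraint 10: r - s = 0, and every other listed constraint is also met.

Satisfiable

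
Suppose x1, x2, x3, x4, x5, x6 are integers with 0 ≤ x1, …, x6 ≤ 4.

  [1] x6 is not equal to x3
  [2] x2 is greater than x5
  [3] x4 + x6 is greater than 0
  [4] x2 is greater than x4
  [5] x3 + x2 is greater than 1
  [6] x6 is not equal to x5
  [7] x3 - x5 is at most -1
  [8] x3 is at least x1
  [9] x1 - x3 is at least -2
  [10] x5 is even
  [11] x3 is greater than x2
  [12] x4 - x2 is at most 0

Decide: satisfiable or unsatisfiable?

Unsatisfiable

Constraints 2, 7, and 11 give x2 < x3, x3 < x5, x5 < x2. Chaining: x2 < x3 < x5 < x2, which forces x2 < x2 — impossible.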